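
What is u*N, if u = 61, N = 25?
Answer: 1525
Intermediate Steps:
u*N = 61*25 = 1525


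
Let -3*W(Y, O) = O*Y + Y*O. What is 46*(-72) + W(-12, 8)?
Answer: -3248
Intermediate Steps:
W(Y, O) = -2*O*Y/3 (W(Y, O) = -(O*Y + Y*O)/3 = -(O*Y + O*Y)/3 = -2*O*Y/3)
46*(-72) + W(-12, 8) = 46*(-72) - ⅔*8*(-12) = -3312 + 64 = -3248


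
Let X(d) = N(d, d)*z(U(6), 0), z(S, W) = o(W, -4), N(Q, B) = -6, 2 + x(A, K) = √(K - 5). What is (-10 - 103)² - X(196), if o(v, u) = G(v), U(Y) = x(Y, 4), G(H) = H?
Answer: 12769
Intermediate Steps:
x(A, K) = -2 + √(-5 + K) (x(A, K) = -2 + √(K - 5) = -2 + √(-5 + K))
U(Y) = -2 + I (U(Y) = -2 + √(-5 + 4) = -2 + √(-1) = -2 + I)
o(v, u) = v
z(S, W) = W
X(d) = 0 (X(d) = -6*0 = 0)
(-10 - 103)² - X(196) = (-10 - 103)² - 1*0 = (-113)² + 0 = 12769 + 0 = 12769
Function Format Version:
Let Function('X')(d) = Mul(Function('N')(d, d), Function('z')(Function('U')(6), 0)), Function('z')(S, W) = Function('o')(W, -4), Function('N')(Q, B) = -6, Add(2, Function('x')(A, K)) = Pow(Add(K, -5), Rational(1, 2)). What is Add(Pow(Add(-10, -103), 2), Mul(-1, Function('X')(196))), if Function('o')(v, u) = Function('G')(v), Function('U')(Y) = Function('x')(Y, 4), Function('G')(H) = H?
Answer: 12769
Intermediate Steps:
Function('x')(A, K) = Add(-2, Pow(Add(-5, K), Rational(1, 2))) (Function('x')(A, K) = Add(-2, Pow(Add(K, -5), Rational(1, 2))) = Add(-2, Pow(Add(-5, K), Rational(1, 2))))
Function('U')(Y) = Add(-2, I) (Function('U')(Y) = Add(-2, Pow(Add(-5, 4), Rational(1, 2))) = Add(-2, Pow(-1, Rational(1, 2))) = Add(-2, I))
Function('o')(v, u) = v
Function('z')(S, W) = W
Function('X')(d) = 0 (Function('X')(d) = Mul(-6, 0) = 0)
Add(Pow(Add(-10, -103), 2), Mul(-1, Function('X')(196))) = Add(Pow(Add(-10, -103), 2), Mul(-1, 0)) = Add(Pow(-113, 2), 0) = Add(12769, 0) = 12769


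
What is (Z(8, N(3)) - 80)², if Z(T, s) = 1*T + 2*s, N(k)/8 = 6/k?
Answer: 1600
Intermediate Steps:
N(k) = 48/k (N(k) = 8*(6/k) = 48/k)
Z(T, s) = T + 2*s
(Z(8, N(3)) - 80)² = ((8 + 2*(48/3)) - 80)² = ((8 + 2*(48*(⅓))) - 80)² = ((8 + 2*16) - 80)² = ((8 + 32) - 80)² = (40 - 80)² = (-40)² = 1600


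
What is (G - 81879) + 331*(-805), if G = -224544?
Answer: -572878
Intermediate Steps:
(G - 81879) + 331*(-805) = (-224544 - 81879) + 331*(-805) = -306423 - 266455 = -572878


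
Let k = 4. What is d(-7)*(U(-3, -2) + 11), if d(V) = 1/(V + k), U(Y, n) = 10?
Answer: -7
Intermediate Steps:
d(V) = 1/(4 + V) (d(V) = 1/(V + 4) = 1/(4 + V))
d(-7)*(U(-3, -2) + 11) = (10 + 11)/(4 - 7) = 21/(-3) = -1/3*21 = -7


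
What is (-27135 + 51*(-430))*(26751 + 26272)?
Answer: -2601573495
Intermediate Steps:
(-27135 + 51*(-430))*(26751 + 26272) = (-27135 - 21930)*53023 = -49065*53023 = -2601573495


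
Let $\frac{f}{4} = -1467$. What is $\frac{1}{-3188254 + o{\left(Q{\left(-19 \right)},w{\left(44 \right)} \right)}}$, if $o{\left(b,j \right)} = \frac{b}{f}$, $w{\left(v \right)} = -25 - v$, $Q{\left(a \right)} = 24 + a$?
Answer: $- \frac{5868}{18708674477} \approx -3.1365 \cdot 10^{-7}$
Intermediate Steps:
$f = -5868$ ($f = 4 \left(-1467\right) = -5868$)
$o{\left(b,j \right)} = - \frac{b}{5868}$ ($o{\left(b,j \right)} = \frac{b}{-5868} = b \left(- \frac{1}{5868}\right) = - \frac{b}{5868}$)
$\frac{1}{-3188254 + o{\left(Q{\left(-19 \right)},w{\left(44 \right)} \right)}} = \frac{1}{-3188254 - \frac{24 - 19}{5868}} = \frac{1}{-3188254 - \frac{5}{5868}} = \frac{1}{- \frac{18708674477}{5868}} = - \frac{5868}{18708674477}$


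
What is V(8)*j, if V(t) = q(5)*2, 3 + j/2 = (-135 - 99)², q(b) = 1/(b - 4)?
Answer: 219012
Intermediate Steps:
q(b) = 1/(-4 + b)
j = 109506 (j = -6 + 2*(-135 - 99)² = -6 + 2*(-234)² = -6 + 2*54756 = -6 + 109512 = 109506)
V(t) = 2 (V(t) = 2/(-4 + 5) = 2/1 = 1*2 = 2)
V(8)*j = 2*109506 = 219012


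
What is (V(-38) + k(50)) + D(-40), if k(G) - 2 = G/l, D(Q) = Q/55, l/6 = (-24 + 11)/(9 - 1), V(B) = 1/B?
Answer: -63281/16302 ≈ -3.8818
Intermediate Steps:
l = -39/4 (l = 6*((-24 + 11)/(9 - 1)) = 6*(-13/8) = -39/4 ≈ -9.7500)
D(Q) = Q/55 (D(Q) = Q*(1/55) = Q/55)
k(G) = 2 - 4*G/39 (k(G) = 2 + G/(-39/4) = 2 + G*(-4/39) = 2 - 4*G/39)
(V(-38) + k(50)) + D(-40) = (1/(-38) + (2 - 4/39*50)) + (1/55)*(-40) = (-1/38 + (2 - 200/39)) - 8/11 = (-1/38 - 122/39) - 8/11 = -4675/1482 - 8/11 = -63281/16302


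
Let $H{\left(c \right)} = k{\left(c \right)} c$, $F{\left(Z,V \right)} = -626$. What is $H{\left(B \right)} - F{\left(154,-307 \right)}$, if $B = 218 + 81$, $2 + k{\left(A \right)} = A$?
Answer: $89429$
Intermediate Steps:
$k{\left(A \right)} = -2 + A$
$B = 299$
$H{\left(c \right)} = c \left(-2 + c\right)$ ($H{\left(c \right)} = \left(-2 + c\right) c = c \left(-2 + c\right)$)
$H{\left(B \right)} - F{\left(154,-307 \right)} = 299 \left(-2 + 299\right) - -626 = 299 \cdot 297 + 626 = 88803 + 626 = 89429$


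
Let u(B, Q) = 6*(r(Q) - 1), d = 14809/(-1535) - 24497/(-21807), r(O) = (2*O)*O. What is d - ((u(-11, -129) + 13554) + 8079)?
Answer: -7408661106623/33473745 ≈ -2.2133e+5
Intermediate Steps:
r(O) = 2*O²
d = -285336968/33473745 (d = 14809*(-1/1535) - 24497*(-1/21807) = -14809/1535 + 24497/21807 = -285336968/33473745 ≈ -8.5242)
u(B, Q) = -6 + 12*Q² (u(B, Q) = 6*(2*Q² - 1) = 6*(-1 + 2*Q²) = -6 + 12*Q²)
d - ((u(-11, -129) + 13554) + 8079) = -285336968/33473745 - (((-6 + 12*(-129)²) + 13554) + 8079) = -285336968/33473745 - (((-6 + 12*16641) + 13554) + 8079) = -285336968/33473745 - (((-6 + 199692) + 13554) + 8079) = -285336968/33473745 - ((199686 + 13554) + 8079) = -285336968/33473745 - (213240 + 8079) = -285336968/33473745 - 1*221319 = -285336968/33473745 - 221319 = -7408661106623/33473745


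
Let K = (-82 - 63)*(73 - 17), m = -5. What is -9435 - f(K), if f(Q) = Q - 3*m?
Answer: -1330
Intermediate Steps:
K = -8120 (K = -145*56 = -8120)
f(Q) = 15 + Q (f(Q) = Q - 3*(-5) = Q + 15 = 15 + Q)
-9435 - f(K) = -9435 - (15 - 8120) = -9435 - 1*(-8105) = -9435 + 8105 = -1330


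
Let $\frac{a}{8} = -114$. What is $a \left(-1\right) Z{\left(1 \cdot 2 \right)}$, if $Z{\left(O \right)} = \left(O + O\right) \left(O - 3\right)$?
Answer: $-3648$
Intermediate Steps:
$a = -912$ ($a = 8 \left(-114\right) = -912$)
$Z{\left(O \right)} = 2 O \left(-3 + O\right)$
$a \left(-1\right) Z{\left(1 \cdot 2 \right)} = \left(-912\right) \left(-1\right) 2 \cdot 1 \cdot 2 \left(-3 + 1 \cdot 2\right) = 912 \cdot 2 \cdot 2 \left(-3 + 2\right) = 912 \cdot 2 \cdot 2 \left(-1\right) = 912 \left(-4\right) = -3648$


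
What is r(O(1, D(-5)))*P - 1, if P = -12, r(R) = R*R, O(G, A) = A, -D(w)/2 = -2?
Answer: -193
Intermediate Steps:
D(w) = 4 (D(w) = -2*(-2) = 4)
r(R) = R**2
r(O(1, D(-5)))*P - 1 = 4**2*(-12) - 1 = 16*(-12) - 1 = -192 - 1 = -193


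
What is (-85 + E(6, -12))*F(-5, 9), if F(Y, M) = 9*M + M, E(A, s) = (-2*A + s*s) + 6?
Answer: 4770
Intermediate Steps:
E(A, s) = 6 + s² - 2*A (E(A, s) = (-2*A + s²) + 6 = (s² - 2*A) + 6 = 6 + s² - 2*A)
F(Y, M) = 10*M
(-85 + E(6, -12))*F(-5, 9) = (-85 + (6 + (-12)² - 2*6))*(10*9) = (-85 + (6 + 144 - 12))*90 = (-85 + 138)*90 = 53*90 = 4770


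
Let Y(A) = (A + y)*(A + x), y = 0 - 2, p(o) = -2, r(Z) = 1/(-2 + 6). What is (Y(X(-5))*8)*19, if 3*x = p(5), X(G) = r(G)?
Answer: 665/6 ≈ 110.83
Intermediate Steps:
r(Z) = 1/4
X(G) = 1/4
x = -2/3 (x = (1/3)*(-2) = -2/3 ≈ -0.66667)
y = -2
Y(A) = (-2 + A)*(-2/3 + A) (Y(A) = (A - 2)*(A - 2/3) = (-2 + A)*(-2/3 + A))
(Y(X(-5))*8)*19 = ((4/3 + (1/4)**2 - 8/3*1/4)*8)*19 = ((4/3 + 1/16 - 2/3)*8)*19 = ((35/48)*8)*19 = (35/6)*19 = 665/6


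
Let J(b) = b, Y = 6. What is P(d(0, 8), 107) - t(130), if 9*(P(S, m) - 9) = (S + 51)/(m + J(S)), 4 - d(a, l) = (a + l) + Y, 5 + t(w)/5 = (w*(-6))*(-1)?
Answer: -3374977/873 ≈ -3866.0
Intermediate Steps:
t(w) = -25 + 30*w (t(w) = -25 + 5*((w*(-6))*(-1)) = -25 + 5*(-6*w*(-1)) = -25 + 5*(6*w) = -25 + 30*w)
d(a, l) = -2 - a - l (d(a, l) = 4 - ((a + l) + 6) = 4 - (6 + a + l) = 4 + (-6 - a - l) = -2 - a - l)
P(S, m) = 9 + (51 + S)/(9*(S + m)) (P(S, m) = 9 + ((S + 51)/(m + S))/9 = 9 + ((51 + S)/(S + m))/9 = 9 + (51 + S)/(9*(S + m)))
P(d(0, 8), 107) - t(130) = (51 + 81*107 + 82*(-2 - 1*0 - 1*8))/(9*((-2 - 1*0 - 1*8) + 107)) - (-25 + 30*130) = (51 + 8667 + 82*(-2 + 0 - 8))/(9*((-2 + 0 - 8) + 107)) - (-25 + 3900) = (51 + 8667 + 82*(-10))/(9*(-10 + 107)) - 1*3875 = (⅑)*(51 + 8667 - 820)/97 - 3875 = (⅑)*(1/97)*7898 - 3875 = 7898/873 - 3875 = -3374977/873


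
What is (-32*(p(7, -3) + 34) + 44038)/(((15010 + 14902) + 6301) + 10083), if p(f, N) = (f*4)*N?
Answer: 22819/23148 ≈ 0.98579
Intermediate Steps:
p(f, N) = 4*N*f (p(f, N) = (4*f)*N = 4*N*f)
(-32*(p(7, -3) + 34) + 44038)/(((15010 + 14902) + 6301) + 10083) = (-32*(4*(-3)*7 + 34) + 44038)/(((15010 + 14902) + 6301) + 10083) = (-32*(-84 + 34) + 44038)/((29912 + 6301) + 10083) = (-32*(-50) + 44038)/(36213 + 10083) = (1600 + 44038)/46296 = 45638*(1/46296) = 22819/23148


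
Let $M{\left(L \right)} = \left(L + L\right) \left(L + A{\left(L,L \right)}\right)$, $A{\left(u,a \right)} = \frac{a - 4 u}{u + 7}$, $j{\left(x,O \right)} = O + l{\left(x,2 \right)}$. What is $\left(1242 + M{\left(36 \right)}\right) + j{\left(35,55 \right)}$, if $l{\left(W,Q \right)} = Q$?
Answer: $\frac{159537}{43} \approx 3710.2$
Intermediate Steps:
$j{\left(x,O \right)} = 2 + O$ ($j{\left(x,O \right)} = O + 2 = 2 + O$)
$A{\left(u,a \right)} = \frac{a - 4 u}{7 + u}$
$M{\left(L \right)} = 2 L \left(L - \frac{3 L}{7 + L}\right)$ ($M{\left(L \right)} = \left(L + L\right) \left(L + \frac{L - 4 L}{7 + L}\right) = 2 L \left(L + \frac{\left(-3\right) L}{7 + L}\right) = 2 L \left(L - \frac{3 L}{7 + L}\right)$)
$\left(1242 + M{\left(36 \right)}\right) + j{\left(35,55 \right)} = \left(1242 + \frac{2 \cdot 36^{2} \left(4 + 36\right)}{7 + 36}\right) + \left(2 + 55\right) = \left(1242 + 2 \cdot 1296 \cdot \frac{1}{43} \cdot 40\right) + 57 = \left(1242 + \frac{103680}{43}\right) + 57 = \frac{157086}{43} + 57 = \frac{159537}{43}$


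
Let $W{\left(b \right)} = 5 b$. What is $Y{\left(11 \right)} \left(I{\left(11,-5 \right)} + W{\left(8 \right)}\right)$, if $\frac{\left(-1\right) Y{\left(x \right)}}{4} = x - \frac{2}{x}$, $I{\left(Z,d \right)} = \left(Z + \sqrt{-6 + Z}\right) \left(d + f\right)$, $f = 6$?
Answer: $- \frac{24276}{11} - \frac{476 \sqrt{5}}{11} \approx -2303.7$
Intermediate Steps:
$I{\left(Z,d \right)} = \left(6 + d\right) \left(Z + \sqrt{-6 + Z}\right)$ ($I{\left(Z,d \right)} = \left(Z + \sqrt{-6 + Z}\right) \left(d + 6\right) = \left(Z + \sqrt{-6 + Z}\right) \left(6 + d\right) = \left(6 + d\right) \left(Z + \sqrt{-6 + Z}\right)$)
$Y{\left(x \right)} = - 4 x + \frac{8}{x}$ ($Y{\left(x \right)} = - 4 \left(x - \frac{2}{x}\right) = - 4 x + \frac{8}{x}$)
$Y{\left(11 \right)} \left(I{\left(11,-5 \right)} + W{\left(8 \right)}\right) = \left(\left(-4\right) 11 + \frac{8}{11}\right) \left(\left(6 \cdot 11 + 6 \sqrt{-6 + 11} + 11 \left(-5\right) - 5 \sqrt{-6 + 11}\right) + 5 \cdot 8\right) = \left(-44 + 8 \cdot \frac{1}{11}\right) \left(\left(66 + 6 \sqrt{5} - 55 - 5 \sqrt{5}\right) + 40\right) = \left(-44 + \frac{8}{11}\right) \left(\left(11 + \sqrt{5}\right) + 40\right) = - \frac{476 \left(51 + \sqrt{5}\right)}{11} = - \frac{24276}{11} - \frac{476 \sqrt{5}}{11}$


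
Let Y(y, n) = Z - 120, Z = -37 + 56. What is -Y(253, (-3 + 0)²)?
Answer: 101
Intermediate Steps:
Z = 19
Y(y, n) = -101 (Y(y, n) = 19 - 120 = -101)
-Y(253, (-3 + 0)²) = -1*(-101) = 101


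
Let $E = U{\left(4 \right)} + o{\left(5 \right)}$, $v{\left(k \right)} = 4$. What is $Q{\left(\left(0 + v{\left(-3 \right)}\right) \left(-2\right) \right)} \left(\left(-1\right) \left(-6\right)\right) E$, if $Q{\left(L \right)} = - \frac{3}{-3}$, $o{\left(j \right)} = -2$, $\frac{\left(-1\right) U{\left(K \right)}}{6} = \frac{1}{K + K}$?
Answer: $- \frac{33}{2} \approx -16.5$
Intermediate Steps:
$U{\left(K \right)} = - \frac{3}{K}$ ($U{\left(K \right)} = - \frac{6}{K + K} = - \frac{6}{2 K} = - 6 \frac{1}{2 K} = - \frac{3}{K}$)
$E = - \frac{11}{4}$ ($E = - \frac{3}{4} - 2 = - \frac{11}{4} \approx -2.75$)
$Q{\left(L \right)} = 1$ ($Q{\left(L \right)} = \left(-3\right) \left(- \frac{1}{3}\right) = 1$)
$Q{\left(\left(0 + v{\left(-3 \right)}\right) \left(-2\right) \right)} \left(\left(-1\right) \left(-6\right)\right) E = 1 \left(\left(-1\right) \left(-6\right)\right) \left(- \frac{11}{4}\right) = 1 \cdot 6 \left(- \frac{11}{4}\right) = 6 \left(- \frac{11}{4}\right) = - \frac{33}{2}$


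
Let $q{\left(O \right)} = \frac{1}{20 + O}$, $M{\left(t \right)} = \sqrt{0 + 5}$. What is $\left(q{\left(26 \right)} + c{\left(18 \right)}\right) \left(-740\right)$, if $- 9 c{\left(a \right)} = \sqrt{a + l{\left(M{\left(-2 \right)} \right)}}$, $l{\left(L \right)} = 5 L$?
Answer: $- \frac{370}{23} + \frac{740 \sqrt{18 + 5 \sqrt{5}}}{9} \approx 428.07$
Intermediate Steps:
$M{\left(t \right)} = \sqrt{5}$
$c{\left(a \right)} = - \frac{\sqrt{a + 5 \sqrt{5}}}{9}$
$\left(q{\left(26 \right)} + c{\left(18 \right)}\right) \left(-740\right) = \left(\frac{1}{20 + 26} - \frac{\sqrt{18 + 5 \sqrt{5}}}{9}\right) \left(-740\right) = \left(\frac{1}{46} - \frac{\sqrt{18 + 5 \sqrt{5}}}{9}\right) \left(-740\right) = - \frac{370}{23} + \frac{740 \sqrt{18 + 5 \sqrt{5}}}{9}$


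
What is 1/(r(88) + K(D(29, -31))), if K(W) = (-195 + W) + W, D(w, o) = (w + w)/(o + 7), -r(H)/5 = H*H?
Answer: -6/233519 ≈ -2.5694e-5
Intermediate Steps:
r(H) = -5*H**2 (r(H) = -5*H*H = -5*H**2)
D(w, o) = 2*w/(7 + o) (D(w, o) = (2*w)/(7 + o) = 2*w/(7 + o))
K(W) = -195 + 2*W
1/(r(88) + K(D(29, -31))) = 1/(-5*88**2 + (-195 + 2*(2*29/(7 - 31)))) = 1/(-5*7744 + (-195 + 2*(2*29/(-24)))) = 1/(-38720 + (-195 + 2*(2*29*(-1/24)))) = 1/(-38720 + (-195 + 2*(-29/12))) = 1/(-38720 + (-195 - 29/6)) = 1/(-38720 - 1199/6) = 1/(-233519/6) = -6/233519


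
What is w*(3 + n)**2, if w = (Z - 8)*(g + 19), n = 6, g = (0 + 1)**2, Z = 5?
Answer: -4860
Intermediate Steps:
g = 1 (g = 1**2 = 1)
w = -60 (w = (5 - 8)*(1 + 19) = -3*20 = -60)
w*(3 + n)**2 = -60*(3 + 6)**2 = -60*9**2 = -60*81 = -4860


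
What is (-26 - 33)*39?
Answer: -2301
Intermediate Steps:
(-26 - 33)*39 = -59*39 = -2301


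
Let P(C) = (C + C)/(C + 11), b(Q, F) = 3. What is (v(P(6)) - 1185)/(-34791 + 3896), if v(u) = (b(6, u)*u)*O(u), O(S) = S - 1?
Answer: 68529/1785731 ≈ 0.038376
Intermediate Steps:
O(S) = -1 + S
P(C) = 2*C/(11 + C) (P(C) = (2*C)/(11 + C) = 2*C/(11 + C))
v(u) = 3*u*(-1 + u) (v(u) = (3*u)*(-1 + u) = 3*u*(-1 + u))
(v(P(6)) - 1185)/(-34791 + 3896) = (3*(2*6/(11 + 6))*(-1 + 2*6/(11 + 6)) - 1185)/(-34791 + 3896) = (3*(2*6/17)*(-1 + 2*6/17) - 1185)/(-30895) = (3*(2*6*(1/17))*(-1 + 2*6*(1/17)) - 1185)*(-1/30895) = (3*(12/17)*(-1 + 12/17) - 1185)*(-1/30895) = (3*(12/17)*(-5/17) - 1185)*(-1/30895) = (-180/289 - 1185)*(-1/30895) = -342645/289*(-1/30895) = 68529/1785731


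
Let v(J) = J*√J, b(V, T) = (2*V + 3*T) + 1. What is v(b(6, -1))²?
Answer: 1000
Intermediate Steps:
b(V, T) = 1 + 2*V + 3*T
v(J) = J^(3/2)
v(b(6, -1))² = ((1 + 2*6 + 3*(-1))^(3/2))² = ((1 + 12 - 3)^(3/2))² = (10^(3/2))² = (10*√10)² = 1000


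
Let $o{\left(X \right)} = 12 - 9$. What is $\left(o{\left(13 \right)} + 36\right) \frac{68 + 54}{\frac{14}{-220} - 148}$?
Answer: $- \frac{2860}{89} \approx -32.135$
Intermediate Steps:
$o{\left(X \right)} = 3$
$\left(o{\left(13 \right)} + 36\right) \frac{68 + 54}{\frac{14}{-220} - 148} = \left(3 + 36\right) \frac{68 + 54}{\frac{14}{-220} - 148} = 39 \frac{122}{14 \left(- \frac{1}{220}\right) - 148} = 39 \frac{122}{- \frac{7}{110} - 148} = 39 \frac{122}{- \frac{16287}{110}} = 39 \cdot 122 \left(- \frac{110}{16287}\right) = 39 \left(- \frac{220}{267}\right) = - \frac{2860}{89}$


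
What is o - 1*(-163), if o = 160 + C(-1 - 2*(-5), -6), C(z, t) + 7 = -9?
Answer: 307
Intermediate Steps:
C(z, t) = -16 (C(z, t) = -7 - 9 = -16)
o = 144 (o = 160 - 16 = 144)
o - 1*(-163) = 144 - 1*(-163) = 144 + 163 = 307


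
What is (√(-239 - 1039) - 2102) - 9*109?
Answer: -3083 + 3*I*√142 ≈ -3083.0 + 35.749*I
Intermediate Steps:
(√(-239 - 1039) - 2102) - 9*109 = (√(-1278) - 2102) - 981 = (3*I*√142 - 2102) - 981 = (-2102 + 3*I*√142) - 981 = -3083 + 3*I*√142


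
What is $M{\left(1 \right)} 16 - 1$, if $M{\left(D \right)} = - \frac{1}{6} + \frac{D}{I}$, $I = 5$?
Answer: $- \frac{7}{15} \approx -0.46667$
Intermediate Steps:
$M{\left(D \right)} = - \frac{1}{6} + \frac{D}{5}$
$M{\left(1 \right)} 16 - 1 = \left(- \frac{1}{6} + \frac{1}{5} \cdot 1\right) 16 - 1 = \left(- \frac{1}{6} + \frac{1}{5}\right) 16 - 1 = \frac{1}{30} \cdot 16 - 1 = \frac{8}{15} - 1 = - \frac{7}{15}$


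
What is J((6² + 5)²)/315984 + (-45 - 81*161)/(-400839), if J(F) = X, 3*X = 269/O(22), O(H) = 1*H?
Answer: 91005207625/2786491632672 ≈ 0.032659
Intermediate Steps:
O(H) = H
X = 269/66 (X = (269/22)/3 = (269*(1/22))/3 = (⅓)*(269/22) = 269/66 ≈ 4.0758)
J(F) = 269/66
J((6² + 5)²)/315984 + (-45 - 81*161)/(-400839) = (269/66)/315984 + (-45 - 81*161)/(-400839) = (269/66)*(1/315984) + (-45 - 13041)*(-1/400839) = 269/20854944 - 13086*(-1/400839) = 269/20854944 + 4362/133613 = 91005207625/2786491632672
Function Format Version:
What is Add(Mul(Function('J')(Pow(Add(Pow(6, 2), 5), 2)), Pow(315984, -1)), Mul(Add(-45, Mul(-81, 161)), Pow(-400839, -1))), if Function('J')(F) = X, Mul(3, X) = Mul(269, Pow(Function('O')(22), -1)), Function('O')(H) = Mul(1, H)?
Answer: Rational(91005207625, 2786491632672) ≈ 0.032659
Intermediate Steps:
Function('O')(H) = H
X = Rational(269, 66) (X = Mul(Rational(1, 3), Mul(269, Pow(22, -1))) = Mul(Rational(1, 3), Mul(269, Rational(1, 22))) = Mul(Rational(1, 3), Rational(269, 22)) = Rational(269, 66) ≈ 4.0758)
Function('J')(F) = Rational(269, 66)
Add(Mul(Function('J')(Pow(Add(Pow(6, 2), 5), 2)), Pow(315984, -1)), Mul(Add(-45, Mul(-81, 161)), Pow(-400839, -1))) = Add(Mul(Rational(269, 66), Pow(315984, -1)), Mul(Add(-45, Mul(-81, 161)), Pow(-400839, -1))) = Add(Mul(Rational(269, 66), Rational(1, 315984)), Mul(Add(-45, -13041), Rational(-1, 400839))) = Add(Rational(269, 20854944), Mul(-13086, Rational(-1, 400839))) = Add(Rational(269, 20854944), Rational(4362, 133613)) = Rational(91005207625, 2786491632672)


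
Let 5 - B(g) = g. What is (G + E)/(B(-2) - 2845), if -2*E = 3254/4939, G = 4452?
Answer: -21986801/14016882 ≈ -1.5686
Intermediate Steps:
B(g) = 5 - g
E = -1627/4939 ≈ -0.32942
(G + E)/(B(-2) - 2845) = (4452 - 1627/4939)/((5 - 1*(-2)) - 2845) = 21986801/(4939*((5 + 2) - 2845)) = 21986801/(4939*(7 - 2845)) = (21986801/4939)/(-2838) = (21986801/4939)*(-1/2838) = -21986801/14016882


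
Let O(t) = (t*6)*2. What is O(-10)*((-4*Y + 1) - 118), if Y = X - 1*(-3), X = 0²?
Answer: 15480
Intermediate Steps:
X = 0
O(t) = 12*t (O(t) = (6*t)*2 = 12*t)
Y = 3 (Y = 0 - 1*(-3) = 0 + 3 = 3)
O(-10)*((-4*Y + 1) - 118) = (12*(-10))*((-4*3 + 1) - 118) = -120*((-12 + 1) - 118) = -120*(-11 - 118) = -120*(-129) = 15480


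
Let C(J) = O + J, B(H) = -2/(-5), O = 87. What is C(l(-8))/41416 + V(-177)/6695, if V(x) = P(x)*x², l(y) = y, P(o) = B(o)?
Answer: 2597688253/1386400600 ≈ 1.8737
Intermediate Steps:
B(H) = ⅖ (B(H) = -2*(-⅕) = ⅖)
P(o) = ⅖
V(x) = 2*x²/5
C(J) = 87 + J
C(l(-8))/41416 + V(-177)/6695 = (87 - 8)/41416 + ((⅖)*(-177)²)/6695 = 79*(1/41416) + ((⅖)*31329)*(1/6695) = 79/41416 + (62658/5)*(1/6695) = 79/41416 + 62658/33475 = 2597688253/1386400600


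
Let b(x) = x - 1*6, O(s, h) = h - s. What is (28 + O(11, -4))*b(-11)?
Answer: -221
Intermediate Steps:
b(x) = -6 + x (b(x) = x - 6 = -6 + x)
(28 + O(11, -4))*b(-11) = (28 + (-4 - 1*11))*(-6 - 11) = (28 + (-4 - 11))*(-17) = (28 - 15)*(-17) = 13*(-17) = -221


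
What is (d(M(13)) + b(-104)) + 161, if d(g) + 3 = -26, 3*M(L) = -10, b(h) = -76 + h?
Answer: -48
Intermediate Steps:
M(L) = -10/3 (M(L) = (⅓)*(-10) = -10/3)
d(g) = -29 (d(g) = -3 - 26 = -29)
(d(M(13)) + b(-104)) + 161 = (-29 + (-76 - 104)) + 161 = (-29 - 180) + 161 = -209 + 161 = -48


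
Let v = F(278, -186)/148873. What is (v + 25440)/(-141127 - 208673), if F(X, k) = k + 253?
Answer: -3787329187/52075775400 ≈ -0.072727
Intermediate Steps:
F(X, k) = 253 + k
v = 67/148873 (v = (253 - 186)/148873 = 67*(1/148873) = 67/148873 ≈ 0.00045005)
(v + 25440)/(-141127 - 208673) = (67/148873 + 25440)/(-141127 - 208673) = (3787329187/148873)/(-349800) = (3787329187/148873)*(-1/349800) = -3787329187/52075775400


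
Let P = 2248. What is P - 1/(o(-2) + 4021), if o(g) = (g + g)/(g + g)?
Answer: 9041455/4022 ≈ 2248.0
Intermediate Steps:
o(g) = 1 (o(g) = (2*g)/((2*g)) = (2*g)*(1/(2*g)) = 1)
P - 1/(o(-2) + 4021) = 2248 - 1/(1 + 4021) = 2248 - 1/4022 = 9041455/4022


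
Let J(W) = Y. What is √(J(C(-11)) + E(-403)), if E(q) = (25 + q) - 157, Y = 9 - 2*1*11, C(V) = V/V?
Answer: 2*I*√137 ≈ 23.409*I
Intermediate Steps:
C(V) = 1
Y = -13 (Y = 9 - 2*11 = 9 - 22 = -13)
J(W) = -13
E(q) = -132 + q
√(J(C(-11)) + E(-403)) = √(-13 + (-132 - 403)) = √(-13 - 535) = √(-548) = 2*I*√137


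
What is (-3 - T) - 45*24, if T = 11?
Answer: -1094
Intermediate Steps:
(-3 - T) - 45*24 = (-3 - 1*11) - 45*24 = (-3 - 11) - 1080 = -14 - 1080 = -1094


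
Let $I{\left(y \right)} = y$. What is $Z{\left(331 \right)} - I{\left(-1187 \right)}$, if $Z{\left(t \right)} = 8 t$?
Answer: $3835$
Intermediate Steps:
$Z{\left(331 \right)} - I{\left(-1187 \right)} = 8 \cdot 331 - -1187 = 2648 + 1187 = 3835$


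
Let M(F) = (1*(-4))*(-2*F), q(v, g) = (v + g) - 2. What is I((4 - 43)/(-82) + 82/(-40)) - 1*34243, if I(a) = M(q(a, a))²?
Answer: -1367760939/42025 ≈ -32546.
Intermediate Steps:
q(v, g) = -2 + g + v (q(v, g) = (g + v) - 2 = -2 + g + v)
M(F) = 8*F (M(F) = -(-8)*F = 8*F)
I(a) = (-16 + 16*a)² (I(a) = (8*(-2 + a + a))² = (8*(-2 + 2*a))² = (-16 + 16*a)²)
I((4 - 43)/(-82) + 82/(-40)) - 1*34243 = 256*(-1 + ((4 - 43)/(-82) + 82/(-40)))² - 1*34243 = 256*(-1 + (-39*(-1/82) + 82*(-1/40)))² - 34243 = 256*(-1 + (39/82 - 41/20))² - 34243 = 256*(-1 - 1291/820)² - 34243 = 256*(-2111/820)² - 34243 = 256*(4456321/672400) - 34243 = 71301136/42025 - 34243 = -1367760939/42025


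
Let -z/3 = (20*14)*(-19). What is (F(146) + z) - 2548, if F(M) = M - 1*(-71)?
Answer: 13629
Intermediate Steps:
F(M) = 71 + M (F(M) = M + 71 = 71 + M)
z = 15960 (z = -3*20*14*(-19) = -840*(-19) = -3*(-5320) = 15960)
(F(146) + z) - 2548 = ((71 + 146) + 15960) - 2548 = (217 + 15960) - 2548 = 16177 - 2548 = 13629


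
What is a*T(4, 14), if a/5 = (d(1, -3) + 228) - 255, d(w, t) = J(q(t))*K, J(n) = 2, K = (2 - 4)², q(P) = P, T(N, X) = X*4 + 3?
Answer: -5605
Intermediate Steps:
T(N, X) = 3 + 4*X (T(N, X) = 4*X + 3 = 3 + 4*X)
K = 4 (K = (-2)² = 4)
d(w, t) = 8 (d(w, t) = 2*4 = 8)
a = -95 (a = 5*((8 + 228) - 255) = 5*(236 - 255) = 5*(-19) = -95)
a*T(4, 14) = -95*(3 + 4*14) = -95*(3 + 56) = -95*59 = -5605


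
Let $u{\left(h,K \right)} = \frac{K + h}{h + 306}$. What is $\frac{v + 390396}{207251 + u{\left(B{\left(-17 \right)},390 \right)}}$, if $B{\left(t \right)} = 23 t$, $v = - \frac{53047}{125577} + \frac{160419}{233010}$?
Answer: $\frac{7192427219685023}{3818268636255072} \approx 1.8837$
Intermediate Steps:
$v = \frac{288313159}{1083729510}$ ($v = \left(-53047\right) \frac{1}{125577} + 160419 \cdot \frac{1}{233010} = - \frac{53047}{125577} + \frac{53473}{77670} = \frac{288313159}{1083729510} \approx 0.26604$)
$u{\left(h,K \right)} = \frac{K + h}{306 + h}$
$\frac{v + 390396}{207251 + u{\left(B{\left(-17 \right)},390 \right)}} = \frac{\frac{288313159}{1083729510} + 390396}{207251 + \frac{390 + 23 \left(-17\right)}{306 + 23 \left(-17\right)}} = \frac{423083954099119}{1083729510 \left(207251 + \frac{390 - 391}{306 - 391}\right)} = \frac{423083954099119}{1083729510 \left(207251 + \frac{1}{-85} \left(-1\right)\right)} = \frac{423083954099119}{1083729510 \left(207251 - - \frac{1}{85}\right)} = \frac{423083954099119}{1083729510 \left(207251 + \frac{1}{85}\right)} = \frac{423083954099119}{1083729510 \cdot \frac{17616336}{85}} = \frac{423083954099119}{1083729510} \cdot \frac{85}{17616336} = \frac{7192427219685023}{3818268636255072}$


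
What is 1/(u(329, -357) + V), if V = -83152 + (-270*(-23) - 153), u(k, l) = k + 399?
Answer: -1/76367 ≈ -1.3095e-5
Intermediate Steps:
u(k, l) = 399 + k
V = -77095 (V = -83152 + (6210 - 153) = -83152 + 6057 = -77095)
1/(u(329, -357) + V) = 1/((399 + 329) - 77095) = 1/(728 - 77095) = 1/(-76367) = -1/76367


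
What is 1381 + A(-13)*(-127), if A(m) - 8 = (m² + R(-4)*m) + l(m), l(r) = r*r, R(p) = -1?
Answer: -44212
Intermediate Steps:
l(r) = r²
A(m) = 8 - m + 2*m² (A(m) = 8 + ((m² - m) + m²) = 8 + (-m + 2*m²) = 8 - m + 2*m²)
1381 + A(-13)*(-127) = 1381 + (8 - 1*(-13) + 2*(-13)²)*(-127) = 1381 + (8 + 13 + 2*169)*(-127) = 1381 + (8 + 13 + 338)*(-127) = 1381 + 359*(-127) = 1381 - 45593 = -44212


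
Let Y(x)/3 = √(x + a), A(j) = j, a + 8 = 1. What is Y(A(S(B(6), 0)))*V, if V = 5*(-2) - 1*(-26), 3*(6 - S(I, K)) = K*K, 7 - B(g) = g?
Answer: 48*I ≈ 48.0*I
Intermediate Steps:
a = -7 (a = -8 + 1 = -7)
B(g) = 7 - g
S(I, K) = 6 - K²/3 (S(I, K) = 6 - K*K/3 = 6 - K²/3)
Y(x) = 3*√(-7 + x) (Y(x) = 3*√(x - 7) = 3*√(-7 + x))
V = 16 (V = -10 + 26 = 16)
Y(A(S(B(6), 0)))*V = (3*√(-7 + (6 - ⅓*0²)))*16 = (3*√(-7 + (6 - ⅓*0)))*16 = (3*√(-7 + (6 + 0)))*16 = (3*√(-7 + 6))*16 = (3*√(-1))*16 = (3*I)*16 = 48*I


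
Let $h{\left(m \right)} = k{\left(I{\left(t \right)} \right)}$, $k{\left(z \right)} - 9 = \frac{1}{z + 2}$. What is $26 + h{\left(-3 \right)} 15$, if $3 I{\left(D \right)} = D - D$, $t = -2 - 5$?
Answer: $\frac{337}{2} \approx 168.5$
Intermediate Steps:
$t = -7$
$I{\left(D \right)} = 0$ ($I{\left(D \right)} = \frac{D - D}{3} = \frac{1}{3} \cdot 0 = 0$)
$k{\left(z \right)} = 9 + \frac{1}{2 + z}$ ($k{\left(z \right)} = 9 + \frac{1}{z + 2} = 9 + \frac{1}{2 + z}$)
$h{\left(m \right)} = \frac{19}{2}$ ($h{\left(m \right)} = \frac{19 + 9 \cdot 0}{2 + 0} = \frac{19 + 0}{2} = \frac{1}{2} \cdot 19 = \frac{19}{2}$)
$26 + h{\left(-3 \right)} 15 = 26 + \frac{19}{2} \cdot 15 = 26 + \frac{285}{2} = \frac{337}{2}$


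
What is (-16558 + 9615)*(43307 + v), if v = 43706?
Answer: -604131259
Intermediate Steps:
(-16558 + 9615)*(43307 + v) = (-16558 + 9615)*(43307 + 43706) = -6943*87013 = -604131259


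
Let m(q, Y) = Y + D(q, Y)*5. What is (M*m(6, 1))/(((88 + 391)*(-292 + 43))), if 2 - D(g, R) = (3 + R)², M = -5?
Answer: -115/39757 ≈ -0.0028926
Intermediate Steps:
D(g, R) = 2 - (3 + R)²
m(q, Y) = 10 + Y - 5*(3 + Y)² (m(q, Y) = Y + (2 - (3 + Y)²)*5 = Y + (10 - 5*(3 + Y)²) = 10 + Y - 5*(3 + Y)²)
(M*m(6, 1))/(((88 + 391)*(-292 + 43))) = (-5*(10 + 1 - 5*(3 + 1)²))/(((88 + 391)*(-292 + 43))) = (-5*(10 + 1 - 5*4²))/((479*(-249))) = -5*(10 + 1 - 5*16)/(-119271) = -5*(10 + 1 - 80)*(-1/119271) = -5*(-69)*(-1/119271) = 345*(-1/119271) = -115/39757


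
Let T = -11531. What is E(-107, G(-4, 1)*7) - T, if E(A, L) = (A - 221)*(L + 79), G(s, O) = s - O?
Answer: -2901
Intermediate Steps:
E(A, L) = (-221 + A)*(79 + L)
E(-107, G(-4, 1)*7) - T = (-17459 - 221*(-4 - 1*1)*7 + 79*(-107) - 107*(-4 - 1*1)*7) - 1*(-11531) = (-17459 - 221*(-4 - 1)*7 - 8453 - 107*(-4 - 1)*7) + 11531 = (-17459 - (-1105)*7 - 8453 - (-535)*7) + 11531 = (-17459 - 221*(-35) - 8453 - 107*(-35)) + 11531 = (-17459 + 7735 - 8453 + 3745) + 11531 = -14432 + 11531 = -2901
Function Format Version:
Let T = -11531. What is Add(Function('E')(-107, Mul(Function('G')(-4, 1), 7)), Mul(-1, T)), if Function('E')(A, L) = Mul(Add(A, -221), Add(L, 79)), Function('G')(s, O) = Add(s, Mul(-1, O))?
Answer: -2901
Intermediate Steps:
Function('E')(A, L) = Mul(Add(-221, A), Add(79, L))
Add(Function('E')(-107, Mul(Function('G')(-4, 1), 7)), Mul(-1, T)) = Add(Add(-17459, Mul(-221, Mul(Add(-4, Mul(-1, 1)), 7)), Mul(79, -107), Mul(-107, Mul(Add(-4, Mul(-1, 1)), 7))), Mul(-1, -11531)) = Add(Add(-17459, Mul(-221, Mul(Add(-4, -1), 7)), -8453, Mul(-107, Mul(Add(-4, -1), 7))), 11531) = Add(Add(-17459, Mul(-221, Mul(-5, 7)), -8453, Mul(-107, Mul(-5, 7))), 11531) = Add(Add(-17459, Mul(-221, -35), -8453, Mul(-107, -35)), 11531) = Add(Add(-17459, 7735, -8453, 3745), 11531) = Add(-14432, 11531) = -2901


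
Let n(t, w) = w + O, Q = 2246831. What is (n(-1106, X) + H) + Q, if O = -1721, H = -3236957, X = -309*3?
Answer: -992774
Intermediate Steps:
X = -927
n(t, w) = -1721 + w (n(t, w) = w - 1721 = -1721 + w)
(n(-1106, X) + H) + Q = ((-1721 - 927) - 3236957) + 2246831 = (-2648 - 3236957) + 2246831 = -3239605 + 2246831 = -992774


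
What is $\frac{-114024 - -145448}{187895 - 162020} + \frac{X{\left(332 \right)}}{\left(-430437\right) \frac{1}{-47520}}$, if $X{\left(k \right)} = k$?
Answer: $\frac{140582204096}{3712519125} \approx 37.867$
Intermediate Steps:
$\frac{-114024 - -145448}{187895 - 162020} + \frac{X{\left(332 \right)}}{\left(-430437\right) \frac{1}{-47520}} = \frac{-114024 - -145448}{187895 - 162020} + \frac{332}{\left(-430437\right) \frac{1}{-47520}} = \frac{-114024 + 145448}{25875} + \frac{332}{\left(-430437\right) \left(- \frac{1}{47520}\right)} = 31424 \cdot \frac{1}{25875} + \frac{332}{\frac{143479}{15840}} = \frac{31424}{25875} + 332 \cdot \frac{15840}{143479} = \frac{31424}{25875} + \frac{5258880}{143479} = \frac{140582204096}{3712519125}$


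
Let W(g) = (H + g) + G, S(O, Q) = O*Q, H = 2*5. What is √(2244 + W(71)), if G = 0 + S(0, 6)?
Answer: 5*√93 ≈ 48.218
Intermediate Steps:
H = 10
G = 0 (G = 0 + 0*6 = 0 + 0 = 0)
W(g) = 10 + g (W(g) = (10 + g) + 0 = 10 + g)
√(2244 + W(71)) = √(2244 + (10 + 71)) = √(2244 + 81) = √2325 = 5*√93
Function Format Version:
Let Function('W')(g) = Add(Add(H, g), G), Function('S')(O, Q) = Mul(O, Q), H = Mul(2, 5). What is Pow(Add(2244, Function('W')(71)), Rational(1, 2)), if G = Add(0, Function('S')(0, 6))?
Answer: Mul(5, Pow(93, Rational(1, 2))) ≈ 48.218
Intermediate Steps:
H = 10
G = 0 (G = Add(0, Mul(0, 6)) = Add(0, 0) = 0)
Function('W')(g) = Add(10, g) (Function('W')(g) = Add(Add(10, g), 0) = Add(10, g))
Pow(Add(2244, Function('W')(71)), Rational(1, 2)) = Pow(Add(2244, Add(10, 71)), Rational(1, 2)) = Pow(Add(2244, 81), Rational(1, 2)) = Pow(2325, Rational(1, 2)) = Mul(5, Pow(93, Rational(1, 2)))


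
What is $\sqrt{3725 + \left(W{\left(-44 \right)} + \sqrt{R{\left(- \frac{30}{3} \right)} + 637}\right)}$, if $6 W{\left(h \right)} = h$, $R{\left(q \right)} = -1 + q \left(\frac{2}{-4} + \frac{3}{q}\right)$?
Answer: $\frac{\sqrt{33459 + 18 \sqrt{161}}}{3} \approx 61.18$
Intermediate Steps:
$R{\left(q \right)} = -1 + q \left(- \frac{1}{2} + \frac{3}{q}\right)$ ($R{\left(q \right)} = -1 + q \left(2 \left(- \frac{1}{4}\right) + \frac{3}{q}\right) = -1 + q \left(- \frac{1}{2} + \frac{3}{q}\right)$)
$W{\left(h \right)} = \frac{h}{6}$
$\sqrt{3725 + \left(W{\left(-44 \right)} + \sqrt{R{\left(- \frac{30}{3} \right)} + 637}\right)} = \sqrt{3725 + \left(\frac{1}{6} \left(-44\right) + \sqrt{\left(2 - \frac{\left(-30\right) \frac{1}{3}}{2}\right) + 637}\right)} = \sqrt{3725 - \left(\frac{22}{3} - \sqrt{\left(2 - \frac{\left(-30\right) \frac{1}{3}}{2}\right) + 637}\right)} = \sqrt{3725 - \left(\frac{22}{3} - \sqrt{\left(2 - -5\right) + 637}\right)} = \sqrt{3725 - \left(\frac{22}{3} - \sqrt{\left(2 + 5\right) + 637}\right)} = \sqrt{3725 - \left(\frac{22}{3} - \sqrt{7 + 637}\right)} = \sqrt{3725 - \left(\frac{22}{3} - \sqrt{644}\right)} = \sqrt{3725 - \left(\frac{22}{3} - 2 \sqrt{161}\right)} = \sqrt{\frac{11153}{3} + 2 \sqrt{161}}$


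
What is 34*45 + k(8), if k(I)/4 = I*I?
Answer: 1786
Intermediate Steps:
k(I) = 4*I² (k(I) = 4*(I*I) = 4*I²)
34*45 + k(8) = 34*45 + 4*8² = 1530 + 4*64 = 1530 + 256 = 1786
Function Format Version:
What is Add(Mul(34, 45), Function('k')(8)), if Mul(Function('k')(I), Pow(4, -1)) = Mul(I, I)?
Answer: 1786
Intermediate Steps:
Function('k')(I) = Mul(4, Pow(I, 2)) (Function('k')(I) = Mul(4, Mul(I, I)) = Mul(4, Pow(I, 2)))
Add(Mul(34, 45), Function('k')(8)) = Add(Mul(34, 45), Mul(4, Pow(8, 2))) = Add(1530, Mul(4, 64)) = Add(1530, 256) = 1786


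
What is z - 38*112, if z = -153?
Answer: -4409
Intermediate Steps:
z - 38*112 = -153 - 38*112 = -153 - 4256 = -4409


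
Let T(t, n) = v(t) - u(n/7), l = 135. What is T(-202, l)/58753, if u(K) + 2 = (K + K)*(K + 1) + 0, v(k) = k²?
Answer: 1961154/2878897 ≈ 0.68122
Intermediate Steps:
u(K) = -2 + 2*K*(1 + K) (u(K) = -2 + ((K + K)*(K + 1) + 0) = -2 + ((2*K)*(1 + K) + 0) = -2 + (2*K*(1 + K) + 0) = -2 + 2*K*(1 + K))
T(t, n) = 2 + t² - 2*n/7 - 2*n²/49 (T(t, n) = t² - (-2 + 2*(n/7) + 2*(n/7)²) = t² - (-2 + 2*n/7 + 2*(n²/49)) = t² - (-2 + 2*n/7 + 2*n²/49) = t² + (2 - 2*n/7 - 2*n²/49) = 2 + t² - 2*n/7 - 2*n²/49)
T(-202, l)/58753 = (2 + (-202)² - 2/7*135 - 2/49*135²)/58753 = (2 + 40804 - 270/7 - 2/49*18225)*(1/58753) = (2 + 40804 - 270/7 - 36450/49)*(1/58753) = (1961154/49)*(1/58753) = 1961154/2878897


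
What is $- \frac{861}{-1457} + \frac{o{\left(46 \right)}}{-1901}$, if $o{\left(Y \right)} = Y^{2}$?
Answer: $- \frac{1446251}{2769757} \approx -0.52216$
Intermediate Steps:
$- \frac{861}{-1457} + \frac{o{\left(46 \right)}}{-1901} = - \frac{861}{-1457} + \frac{46^{2}}{-1901} = \left(-861\right) \left(- \frac{1}{1457}\right) + 2116 \left(- \frac{1}{1901}\right) = \frac{861}{1457} - \frac{2116}{1901} = - \frac{1446251}{2769757}$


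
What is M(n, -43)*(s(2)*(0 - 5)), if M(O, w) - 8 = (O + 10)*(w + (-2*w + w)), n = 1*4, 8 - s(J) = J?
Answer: -240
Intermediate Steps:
s(J) = 8 - J
n = 4
M(O, w) = 8 (M(O, w) = 8 + (O + 10)*(w + (-2*w + w)) = 8 + (10 + O)*(w - w) = 8 + (10 + O)*0 = 8 + 0 = 8)
M(n, -43)*(s(2)*(0 - 5)) = 8*((8 - 1*2)*(0 - 5)) = 8*((8 - 2)*(-5)) = 8*(6*(-5)) = 8*(-30) = -240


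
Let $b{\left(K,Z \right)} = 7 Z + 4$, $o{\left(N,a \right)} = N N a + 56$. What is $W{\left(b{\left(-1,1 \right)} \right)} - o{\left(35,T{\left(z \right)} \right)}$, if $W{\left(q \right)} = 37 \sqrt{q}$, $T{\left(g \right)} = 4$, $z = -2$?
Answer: $-4956 + 37 \sqrt{11} \approx -4833.3$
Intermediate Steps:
$o{\left(N,a \right)} = 56 + a N^{2}$ ($o{\left(N,a \right)} = N^{2} a + 56 = a N^{2} + 56 = 56 + a N^{2}$)
$b{\left(K,Z \right)} = 4 + 7 Z$
$W{\left(b{\left(-1,1 \right)} \right)} - o{\left(35,T{\left(z \right)} \right)} = 37 \sqrt{4 + 7 \cdot 1} - \left(56 + 4 \cdot 35^{2}\right) = 37 \sqrt{4 + 7} - \left(56 + 4 \cdot 1225\right) = 37 \sqrt{11} - \left(56 + 4900\right) = 37 \sqrt{11} - 4956 = -4956 + 37 \sqrt{11}$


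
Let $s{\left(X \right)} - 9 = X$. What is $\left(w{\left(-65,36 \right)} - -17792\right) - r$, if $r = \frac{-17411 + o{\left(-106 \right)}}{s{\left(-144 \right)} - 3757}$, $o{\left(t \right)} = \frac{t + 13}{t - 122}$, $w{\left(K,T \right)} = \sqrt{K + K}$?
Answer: $\frac{5261408059}{295792} + i \sqrt{130} \approx 17788.0 + 11.402 i$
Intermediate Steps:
$w{\left(K,T \right)} = \sqrt{2} \sqrt{K}$ ($w{\left(K,T \right)} = \sqrt{2 K} = \sqrt{2} \sqrt{K}$)
$s{\left(X \right)} = 9 + X$
$o{\left(t \right)} = \frac{13 + t}{-122 + t}$
$r = \frac{1323205}{295792}$ ($r = \frac{-17411 + \frac{13 - 106}{-122 - 106}}{\left(9 - 144\right) - 3757} = \frac{-17411 + \frac{1}{-228} \left(-93\right)}{-135 - 3757} = \frac{-17411 - - \frac{31}{76}}{-3892} = \left(-17411 + \frac{31}{76}\right) \left(- \frac{1}{3892}\right) = \left(- \frac{1323205}{76}\right) \left(- \frac{1}{3892}\right) = \frac{1323205}{295792} \approx 4.4734$)
$\left(w{\left(-65,36 \right)} - -17792\right) - r = \left(\sqrt{2} \sqrt{-65} - -17792\right) - \frac{1323205}{295792} = \left(\sqrt{2} i \sqrt{65} + 17792\right) - \frac{1323205}{295792} = \left(i \sqrt{130} + 17792\right) - \frac{1323205}{295792} = \left(17792 + i \sqrt{130}\right) - \frac{1323205}{295792} = \frac{5261408059}{295792} + i \sqrt{130}$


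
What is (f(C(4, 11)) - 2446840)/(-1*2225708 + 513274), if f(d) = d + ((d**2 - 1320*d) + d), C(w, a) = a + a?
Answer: 1237676/856217 ≈ 1.4455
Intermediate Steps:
C(w, a) = 2*a
f(d) = d**2 - 1318*d (f(d) = d + (d**2 - 1319*d) = d**2 - 1318*d)
(f(C(4, 11)) - 2446840)/(-1*2225708 + 513274) = ((2*11)*(-1318 + 2*11) - 2446840)/(-1*2225708 + 513274) = (22*(-1318 + 22) - 2446840)/(-2225708 + 513274) = (22*(-1296) - 2446840)/(-1712434) = (-28512 - 2446840)*(-1/1712434) = -2475352*(-1/1712434) = 1237676/856217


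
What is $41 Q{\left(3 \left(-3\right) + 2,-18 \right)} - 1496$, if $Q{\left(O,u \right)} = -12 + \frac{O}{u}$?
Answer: $- \frac{35497}{18} \approx -1972.1$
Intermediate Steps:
$41 Q{\left(3 \left(-3\right) + 2,-18 \right)} - 1496 = 41 \left(-12 + \frac{3 \left(-3\right) + 2}{-18}\right) - 1496 = 41 \left(-12 + \left(-9 + 2\right) \left(- \frac{1}{18}\right)\right) - 1496 = 41 \left(-12 - - \frac{7}{18}\right) - 1496 = 41 \left(-12 + \frac{7}{18}\right) - 1496 = 41 \left(- \frac{209}{18}\right) - 1496 = - \frac{8569}{18} - 1496 = - \frac{35497}{18}$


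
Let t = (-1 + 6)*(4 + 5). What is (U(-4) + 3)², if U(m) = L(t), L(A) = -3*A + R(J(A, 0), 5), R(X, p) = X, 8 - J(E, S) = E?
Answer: 28561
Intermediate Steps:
J(E, S) = 8 - E
t = 45 (t = 5*9 = 45)
L(A) = 8 - 4*A (L(A) = -3*A + (8 - A) = 8 - 4*A)
U(m) = -172 (U(m) = 8 - 4*45 = 8 - 180 = -172)
(U(-4) + 3)² = (-172 + 3)² = (-169)² = 28561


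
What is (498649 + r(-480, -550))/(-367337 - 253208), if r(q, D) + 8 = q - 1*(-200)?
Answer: -498361/620545 ≈ -0.80310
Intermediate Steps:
r(q, D) = 192 + q (r(q, D) = -8 + (q - 1*(-200)) = -8 + (q + 200) = -8 + (200 + q) = 192 + q)
(498649 + r(-480, -550))/(-367337 - 253208) = (498649 + (192 - 480))/(-367337 - 253208) = (498649 - 288)/(-620545) = 498361*(-1/620545) = -498361/620545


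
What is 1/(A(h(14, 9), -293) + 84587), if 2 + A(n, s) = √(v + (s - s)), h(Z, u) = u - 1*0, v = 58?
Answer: 84585/7154622167 - √58/7154622167 ≈ 1.1821e-5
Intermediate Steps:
h(Z, u) = u (h(Z, u) = u + 0 = u)
A(n, s) = -2 + √58 (A(n, s) = -2 + √(58 + (s - s)) = -2 + √(58 + 0) = -2 + √58)
1/(A(h(14, 9), -293) + 84587) = 1/((-2 + √58) + 84587) = 1/(84585 + √58)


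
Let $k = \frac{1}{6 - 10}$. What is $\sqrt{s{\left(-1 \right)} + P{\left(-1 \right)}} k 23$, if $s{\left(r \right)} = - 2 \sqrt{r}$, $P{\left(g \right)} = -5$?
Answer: $- \frac{23 \sqrt{-5 - 2 i}}{4} \approx -2.5233 + 13.103 i$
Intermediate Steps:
$k = - \frac{1}{4}$ ($k = \frac{1}{-4} = - \frac{1}{4} \approx -0.25$)
$\sqrt{s{\left(-1 \right)} + P{\left(-1 \right)}} k 23 = \sqrt{- 2 \sqrt{-1} - 5} \left(- \frac{1}{4}\right) 23 = \sqrt{- 2 i - 5} \left(- \frac{1}{4}\right) 23 = \sqrt{-5 - 2 i} \left(- \frac{1}{4}\right) 23 = - \frac{\sqrt{-5 - 2 i}}{4} \cdot 23 = - \frac{23 \sqrt{-5 - 2 i}}{4}$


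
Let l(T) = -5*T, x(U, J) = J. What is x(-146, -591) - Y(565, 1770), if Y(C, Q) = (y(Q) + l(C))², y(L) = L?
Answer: -1113616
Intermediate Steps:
Y(C, Q) = (Q - 5*C)²
x(-146, -591) - Y(565, 1770) = -591 - (-1*1770 + 5*565)² = -591 - (-1770 + 2825)² = -591 - 1*1055² = -591 - 1*1113025 = -591 - 1113025 = -1113616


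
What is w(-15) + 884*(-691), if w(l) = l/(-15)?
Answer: -610843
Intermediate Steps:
w(l) = -l/15 (w(l) = l*(-1/15) = -l/15)
w(-15) + 884*(-691) = -1/15*(-15) + 884*(-691) = 1 - 610844 = -610843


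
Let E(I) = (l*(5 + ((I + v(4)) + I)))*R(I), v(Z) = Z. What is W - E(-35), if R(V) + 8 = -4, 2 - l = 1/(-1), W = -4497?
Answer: -6693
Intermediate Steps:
l = 3 (l = 2 - 1/(-1) = 2 - (-1) = 2 - 1*(-1) = 2 + 1 = 3)
R(V) = -12 (R(V) = -8 - 4 = -12)
E(I) = -324 - 72*I (E(I) = (3*(5 + ((I + 4) + I)))*(-12) = (3*(5 + ((4 + I) + I)))*(-12) = (3*(5 + (4 + 2*I)))*(-12) = (3*(9 + 2*I))*(-12) = (27 + 6*I)*(-12) = -324 - 72*I)
W - E(-35) = -4497 - (-324 - 72*(-35)) = -4497 - (-324 + 2520) = -4497 - 1*2196 = -4497 - 2196 = -6693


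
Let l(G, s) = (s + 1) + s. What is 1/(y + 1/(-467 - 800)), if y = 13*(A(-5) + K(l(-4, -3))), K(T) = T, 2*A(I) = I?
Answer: -2534/247067 ≈ -0.010256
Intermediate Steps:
A(I) = I/2
l(G, s) = 1 + 2*s (l(G, s) = (1 + s) + s = 1 + 2*s)
y = -195/2 (y = 13*((½)*(-5) + (1 + 2*(-3))) = 13*(-5/2 + (1 - 6)) = 13*(-5/2 - 5) = 13*(-15/2) = -195/2 ≈ -97.500)
1/(y + 1/(-467 - 800)) = 1/(-195/2 + 1/(-467 - 800)) = 1/(-195/2 + 1/(-1267)) = 1/(-195/2 - 1/1267) = 1/(-247067/2534) = -2534/247067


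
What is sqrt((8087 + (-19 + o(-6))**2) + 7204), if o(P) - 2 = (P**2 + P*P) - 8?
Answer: 50*sqrt(7) ≈ 132.29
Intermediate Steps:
o(P) = -6 + 2*P**2 (o(P) = 2 + ((P**2 + P*P) - 8) = 2 + ((P**2 + P**2) - 8) = 2 + (2*P**2 - 8) = 2 + (-8 + 2*P**2) = -6 + 2*P**2)
sqrt((8087 + (-19 + o(-6))**2) + 7204) = sqrt((8087 + (-19 + (-6 + 2*(-6)**2))**2) + 7204) = sqrt((8087 + (-19 + (-6 + 2*36))**2) + 7204) = sqrt((8087 + (-19 + (-6 + 72))**2) + 7204) = sqrt((8087 + (-19 + 66)**2) + 7204) = sqrt((8087 + 47**2) + 7204) = sqrt((8087 + 2209) + 7204) = sqrt(10296 + 7204) = sqrt(17500) = 50*sqrt(7)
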